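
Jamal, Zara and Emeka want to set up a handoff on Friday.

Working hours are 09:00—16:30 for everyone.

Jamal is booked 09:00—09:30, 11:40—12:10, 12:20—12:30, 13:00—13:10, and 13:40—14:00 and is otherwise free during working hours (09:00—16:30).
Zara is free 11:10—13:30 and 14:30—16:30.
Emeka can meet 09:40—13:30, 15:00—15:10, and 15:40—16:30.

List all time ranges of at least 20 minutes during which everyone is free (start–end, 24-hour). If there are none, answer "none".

11:10–11:40, 12:30–13:00, 13:10–13:30, 15:40–16:30

Jamal free within 09:00–16:30: 09:30–11:40, 12:10–12:20, 12:30–13:00, 13:10–13:40, 14:00–16:30.
Jamal ∩ Zara: 11:10–11:40, 12:10–12:20, 12:30–13:00, 13:10–13:30, 14:30–16:30.
Jamal ∩ Zara ∩ Emeka: 11:10–11:40, 12:10–12:20, 12:30–13:00, 13:10–13:30, 15:00–15:10, 15:40–16:30.
Windows ≥ 20 min: 11:10–11:40, 12:30–13:00, 13:10–13:30, 15:40–16:30.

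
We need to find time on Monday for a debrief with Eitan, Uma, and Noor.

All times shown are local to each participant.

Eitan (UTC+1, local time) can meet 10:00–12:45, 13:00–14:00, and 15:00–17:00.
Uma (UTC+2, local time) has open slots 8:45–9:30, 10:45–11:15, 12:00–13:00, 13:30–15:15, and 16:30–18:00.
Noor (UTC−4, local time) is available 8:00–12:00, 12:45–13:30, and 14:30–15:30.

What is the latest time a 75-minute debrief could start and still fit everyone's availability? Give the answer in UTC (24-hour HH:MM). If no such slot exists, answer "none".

14:45

Eitan → UTC: 09:00–11:45, 12:00–13:00, 14:00–16:00.
Uma → UTC: 06:45–07:30, 08:45–09:15, 10:00–11:00, 11:30–13:15, 14:30–16:00.
Noor → UTC: 12:00–16:00, 16:45–17:30, 18:30–19:30.
Eitan ∩ Uma: 09:00–09:15, 10:00–11:00, 11:30–11:45, 12:00–13:00, 14:30–16:00.
Eitan ∩ Uma ∩ Noor: 12:00–13:00, 14:30–16:00.
Windows ≥ 75 min: 14:30–16:00.
Latest start in the last window 14:30–16:00 is 16:00 − 75 min = 14:45.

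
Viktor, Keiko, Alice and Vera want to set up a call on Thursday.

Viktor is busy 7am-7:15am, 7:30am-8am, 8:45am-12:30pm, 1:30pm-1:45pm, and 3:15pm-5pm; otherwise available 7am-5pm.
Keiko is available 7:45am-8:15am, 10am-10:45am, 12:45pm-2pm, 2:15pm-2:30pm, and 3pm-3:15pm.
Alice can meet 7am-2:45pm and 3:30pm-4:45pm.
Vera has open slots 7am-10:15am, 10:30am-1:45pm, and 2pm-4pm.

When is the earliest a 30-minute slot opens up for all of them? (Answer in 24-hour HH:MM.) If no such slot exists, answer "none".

12:45

Viktor free within 07:00–17:00: 07:15–07:30, 08:00–08:45, 12:30–13:30, 13:45–15:15.
Viktor ∩ Keiko: 08:00–08:15, 12:45–13:30, 13:45–14:00, 14:15–14:30, 15:00–15:15.
Viktor ∩ Keiko ∩ Alice: 08:00–08:15, 12:45–13:30, 13:45–14:00, 14:15–14:30.
Viktor ∩ Keiko ∩ Alice ∩ Vera: 08:00–08:15, 12:45–13:30, 14:15–14:30.
Windows ≥ 30 min: 12:45–13:30.
Earliest such window starts at 12:45.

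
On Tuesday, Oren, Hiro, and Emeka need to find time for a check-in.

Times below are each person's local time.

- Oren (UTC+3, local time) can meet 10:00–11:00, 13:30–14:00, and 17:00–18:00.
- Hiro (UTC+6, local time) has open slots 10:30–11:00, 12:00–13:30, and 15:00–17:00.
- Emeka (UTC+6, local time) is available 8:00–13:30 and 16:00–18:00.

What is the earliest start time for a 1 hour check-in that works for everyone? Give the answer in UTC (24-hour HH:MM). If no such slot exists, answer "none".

Oren → UTC: 07:00–08:00, 10:30–11:00, 14:00–15:00.
Hiro → UTC: 04:30–05:00, 06:00–07:30, 09:00–11:00.
Emeka → UTC: 02:00–07:30, 10:00–12:00.
Oren ∩ Hiro: 07:00–07:30, 10:30–11:00.
Oren ∩ Hiro ∩ Emeka: 07:00–07:30, 10:30–11:00.
Windows ≥ 60 min: (none).

none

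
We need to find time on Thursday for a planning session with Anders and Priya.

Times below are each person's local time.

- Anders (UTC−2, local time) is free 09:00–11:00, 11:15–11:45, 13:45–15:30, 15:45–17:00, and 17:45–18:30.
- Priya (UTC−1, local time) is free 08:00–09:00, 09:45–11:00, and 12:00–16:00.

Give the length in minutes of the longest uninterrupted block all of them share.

75 minutes

Anders → UTC: 11:00–13:00, 13:15–13:45, 15:45–17:30, 17:45–19:00, 19:45–20:30.
Priya → UTC: 09:00–10:00, 10:45–12:00, 13:00–17:00.
Anders ∩ Priya: 11:00–12:00, 13:15–13:45, 15:45–17:00.
Common window lengths: 60, 30, 75 min; longest is 75.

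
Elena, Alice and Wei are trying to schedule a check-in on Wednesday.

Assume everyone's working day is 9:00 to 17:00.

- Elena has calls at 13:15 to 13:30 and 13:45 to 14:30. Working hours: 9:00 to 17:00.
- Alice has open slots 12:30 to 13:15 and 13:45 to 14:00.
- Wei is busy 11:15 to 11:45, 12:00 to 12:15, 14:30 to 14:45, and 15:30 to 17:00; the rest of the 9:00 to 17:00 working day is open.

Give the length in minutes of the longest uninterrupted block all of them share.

Elena free within 09:00–17:00: 09:00–13:15, 13:30–13:45, 14:30–17:00.
Wei free within 09:00–17:00: 09:00–11:15, 11:45–12:00, 12:15–14:30, 14:45–15:30.
Elena ∩ Alice: 12:30–13:15.
Elena ∩ Alice ∩ Wei: 12:30–13:15.
Single common window of 45 minutes.

45 minutes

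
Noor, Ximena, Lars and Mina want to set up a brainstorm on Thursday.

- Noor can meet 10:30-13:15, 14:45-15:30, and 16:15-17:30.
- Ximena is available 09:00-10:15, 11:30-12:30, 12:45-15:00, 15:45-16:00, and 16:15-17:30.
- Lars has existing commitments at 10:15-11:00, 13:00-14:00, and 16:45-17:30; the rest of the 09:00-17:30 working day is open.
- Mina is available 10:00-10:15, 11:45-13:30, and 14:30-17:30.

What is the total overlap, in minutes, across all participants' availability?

Lars free within 09:00–17:30: 09:00–10:15, 11:00–13:00, 14:00–16:45.
Noor ∩ Ximena: 11:30–12:30, 12:45–13:15, 14:45–15:00, 16:15–17:30.
Noor ∩ Ximena ∩ Lars: 11:30–12:30, 12:45–13:00, 14:45–15:00, 16:15–16:45.
Noor ∩ Ximena ∩ Lars ∩ Mina: 11:45–12:30, 12:45–13:00, 14:45–15:00, 16:15–16:45.
Total common minutes: 45 + 15 + 15 + 30 = 105.

105 minutes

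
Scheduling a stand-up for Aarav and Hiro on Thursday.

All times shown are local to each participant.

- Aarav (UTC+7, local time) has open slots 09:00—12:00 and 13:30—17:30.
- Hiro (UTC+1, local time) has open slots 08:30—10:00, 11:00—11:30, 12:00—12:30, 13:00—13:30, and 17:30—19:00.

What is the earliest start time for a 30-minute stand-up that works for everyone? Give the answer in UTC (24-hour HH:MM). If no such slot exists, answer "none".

Aarav → UTC: 02:00–05:00, 06:30–10:30.
Hiro → UTC: 07:30–09:00, 10:00–10:30, 11:00–11:30, 12:00–12:30, 16:30–18:00.
Aarav ∩ Hiro: 07:30–09:00, 10:00–10:30.
Windows ≥ 30 min: 07:30–09:00, 10:00–10:30.
Earliest such window starts at 07:30.

07:30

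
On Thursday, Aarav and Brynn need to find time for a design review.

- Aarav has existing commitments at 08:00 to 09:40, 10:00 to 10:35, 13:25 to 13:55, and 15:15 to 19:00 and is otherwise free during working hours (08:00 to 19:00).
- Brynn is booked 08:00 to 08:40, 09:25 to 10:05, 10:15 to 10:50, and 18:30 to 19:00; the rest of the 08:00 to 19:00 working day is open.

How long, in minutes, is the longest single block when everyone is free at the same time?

Aarav free within 08:00–19:00: 09:40–10:00, 10:35–13:25, 13:55–15:15.
Brynn free within 08:00–19:00: 08:40–09:25, 10:05–10:15, 10:50–18:30.
Aarav ∩ Brynn: 10:50–13:25, 13:55–15:15.
Common window lengths: 155, 80 min; longest is 155.

155 minutes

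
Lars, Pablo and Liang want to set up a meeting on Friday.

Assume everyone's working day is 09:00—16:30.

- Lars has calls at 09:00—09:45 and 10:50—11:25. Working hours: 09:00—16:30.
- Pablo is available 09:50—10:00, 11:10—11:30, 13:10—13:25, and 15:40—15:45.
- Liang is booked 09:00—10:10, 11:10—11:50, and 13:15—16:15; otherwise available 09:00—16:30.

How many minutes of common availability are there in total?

Lars free within 09:00–16:30: 09:45–10:50, 11:25–16:30.
Liang free within 09:00–16:30: 10:10–11:10, 11:50–13:15, 16:15–16:30.
Lars ∩ Pablo: 09:50–10:00, 11:25–11:30, 13:10–13:25, 15:40–15:45.
Lars ∩ Pablo ∩ Liang: 13:10–13:15.
Total common minutes: 5.

5 minutes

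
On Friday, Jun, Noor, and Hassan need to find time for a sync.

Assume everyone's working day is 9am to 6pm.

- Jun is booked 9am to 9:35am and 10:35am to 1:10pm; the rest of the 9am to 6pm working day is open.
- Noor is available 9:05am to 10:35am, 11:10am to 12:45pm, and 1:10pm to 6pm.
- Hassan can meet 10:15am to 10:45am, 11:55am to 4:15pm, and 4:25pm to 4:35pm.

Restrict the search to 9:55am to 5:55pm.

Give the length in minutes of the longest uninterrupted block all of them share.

Jun free within 09:00–18:00: 09:35–10:35, 13:10–18:00.
Jun ∩ Noor: 09:35–10:35, 13:10–18:00.
Jun ∩ Noor ∩ Hassan: 10:15–10:35, 13:10–16:15, 16:25–16:35.
Restricted to 09:55–17:55: 10:15–10:35, 13:10–16:15, 16:25–16:35.
Common window lengths: 20, 185, 10 min; longest is 185.

185 minutes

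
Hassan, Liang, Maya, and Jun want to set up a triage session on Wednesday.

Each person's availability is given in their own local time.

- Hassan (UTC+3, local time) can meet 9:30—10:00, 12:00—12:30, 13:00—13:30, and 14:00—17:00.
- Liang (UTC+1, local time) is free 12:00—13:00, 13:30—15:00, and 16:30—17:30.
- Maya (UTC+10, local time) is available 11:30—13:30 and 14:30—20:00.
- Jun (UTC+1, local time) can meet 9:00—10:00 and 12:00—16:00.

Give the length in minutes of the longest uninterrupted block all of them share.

0 minutes

Hassan → UTC: 06:30–07:00, 09:00–09:30, 10:00–10:30, 11:00–14:00.
Liang → UTC: 11:00–12:00, 12:30–14:00, 15:30–16:30.
Maya → UTC: 01:30–03:30, 04:30–10:00.
Jun → UTC: 08:00–09:00, 11:00–15:00.
Hassan ∩ Liang: 11:00–12:00, 12:30–14:00.
Hassan ∩ Liang ∩ Maya: (none).
Hassan ∩ Liang ∩ Maya ∩ Jun: (none).
No common window.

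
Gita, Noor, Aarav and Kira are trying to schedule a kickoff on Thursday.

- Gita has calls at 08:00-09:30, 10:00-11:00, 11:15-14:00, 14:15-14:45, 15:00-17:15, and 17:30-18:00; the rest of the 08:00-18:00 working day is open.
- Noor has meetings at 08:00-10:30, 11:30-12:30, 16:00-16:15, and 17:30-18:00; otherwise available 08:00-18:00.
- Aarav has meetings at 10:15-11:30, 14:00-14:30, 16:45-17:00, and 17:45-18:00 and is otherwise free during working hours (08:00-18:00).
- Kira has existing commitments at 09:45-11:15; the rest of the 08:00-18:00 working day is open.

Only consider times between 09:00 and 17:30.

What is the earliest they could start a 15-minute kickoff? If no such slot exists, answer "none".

14:45

Gita free within 08:00–18:00: 09:30–10:00, 11:00–11:15, 14:00–14:15, 14:45–15:00, 17:15–17:30.
Noor free within 08:00–18:00: 10:30–11:30, 12:30–16:00, 16:15–17:30.
Aarav free within 08:00–18:00: 08:00–10:15, 11:30–14:00, 14:30–16:45, 17:00–17:45.
Kira free within 08:00–18:00: 08:00–09:45, 11:15–18:00.
Gita ∩ Noor: 11:00–11:15, 14:00–14:15, 14:45–15:00, 17:15–17:30.
Gita ∩ Noor ∩ Aarav: 14:45–15:00, 17:15–17:30.
Gita ∩ Noor ∩ Aarav ∩ Kira: 14:45–15:00, 17:15–17:30.
Restricted to 09:00–17:30: 14:45–15:00, 17:15–17:30.
Windows ≥ 15 min: 14:45–15:00, 17:15–17:30.
Earliest such window starts at 14:45.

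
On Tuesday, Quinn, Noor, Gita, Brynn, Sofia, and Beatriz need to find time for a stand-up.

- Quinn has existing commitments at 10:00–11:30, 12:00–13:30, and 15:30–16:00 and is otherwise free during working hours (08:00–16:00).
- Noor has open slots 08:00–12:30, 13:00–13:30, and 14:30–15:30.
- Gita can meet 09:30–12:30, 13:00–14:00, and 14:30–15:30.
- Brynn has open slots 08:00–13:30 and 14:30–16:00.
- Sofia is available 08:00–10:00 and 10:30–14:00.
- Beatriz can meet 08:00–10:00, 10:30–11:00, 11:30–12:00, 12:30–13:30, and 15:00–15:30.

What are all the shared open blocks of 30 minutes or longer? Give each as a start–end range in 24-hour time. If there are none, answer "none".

Quinn free within 08:00–16:00: 08:00–10:00, 11:30–12:00, 13:30–15:30.
Quinn ∩ Noor: 08:00–10:00, 11:30–12:00, 14:30–15:30.
Quinn ∩ Noor ∩ Gita: 09:30–10:00, 11:30–12:00, 14:30–15:30.
Quinn ∩ Noor ∩ Gita ∩ Brynn: 09:30–10:00, 11:30–12:00, 14:30–15:30.
Quinn ∩ Noor ∩ Gita ∩ Brynn ∩ Sofia: 09:30–10:00, 11:30–12:00.
Quinn ∩ Noor ∩ Gita ∩ Brynn ∩ Sofia ∩ Beatriz: 09:30–10:00, 11:30–12:00.
Windows ≥ 30 min: 09:30–10:00, 11:30–12:00.

09:30–10:00, 11:30–12:00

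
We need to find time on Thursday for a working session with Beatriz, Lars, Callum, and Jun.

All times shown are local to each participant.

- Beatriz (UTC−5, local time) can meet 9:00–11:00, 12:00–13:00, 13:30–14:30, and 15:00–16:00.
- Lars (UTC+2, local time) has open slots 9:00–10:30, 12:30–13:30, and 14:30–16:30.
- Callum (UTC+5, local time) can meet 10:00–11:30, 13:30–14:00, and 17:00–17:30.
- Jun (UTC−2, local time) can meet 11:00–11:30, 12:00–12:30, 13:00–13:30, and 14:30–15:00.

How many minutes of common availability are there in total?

Beatriz → UTC: 14:00–16:00, 17:00–18:00, 18:30–19:30, 20:00–21:00.
Lars → UTC: 07:00–08:30, 10:30–11:30, 12:30–14:30.
Callum → UTC: 05:00–06:30, 08:30–09:00, 12:00–12:30.
Jun → UTC: 13:00–13:30, 14:00–14:30, 15:00–15:30, 16:30–17:00.
Beatriz ∩ Lars: 14:00–14:30.
Beatriz ∩ Lars ∩ Callum: (none).
Beatriz ∩ Lars ∩ Callum ∩ Jun: (none).
Total common minutes: 0.

0 minutes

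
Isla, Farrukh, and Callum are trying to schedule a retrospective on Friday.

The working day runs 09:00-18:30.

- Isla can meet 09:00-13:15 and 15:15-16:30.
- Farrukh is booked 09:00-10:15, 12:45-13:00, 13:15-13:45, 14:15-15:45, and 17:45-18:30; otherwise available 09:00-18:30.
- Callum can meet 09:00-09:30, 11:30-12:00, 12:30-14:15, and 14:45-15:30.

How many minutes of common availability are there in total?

Farrukh free within 09:00–18:30: 10:15–12:45, 13:00–13:15, 13:45–14:15, 15:45–17:45.
Isla ∩ Farrukh: 10:15–12:45, 13:00–13:15, 15:45–16:30.
Isla ∩ Farrukh ∩ Callum: 11:30–12:00, 12:30–12:45, 13:00–13:15.
Total common minutes: 30 + 15 + 15 = 60.

60 minutes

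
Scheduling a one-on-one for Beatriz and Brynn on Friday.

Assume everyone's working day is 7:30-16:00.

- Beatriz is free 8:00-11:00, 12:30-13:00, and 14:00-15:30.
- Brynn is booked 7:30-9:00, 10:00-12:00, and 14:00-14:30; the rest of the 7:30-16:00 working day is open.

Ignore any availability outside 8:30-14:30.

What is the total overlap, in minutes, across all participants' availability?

Brynn free within 07:30–16:00: 09:00–10:00, 12:00–14:00, 14:30–16:00.
Beatriz ∩ Brynn: 09:00–10:00, 12:30–13:00, 14:30–15:30.
Restricted to 08:30–14:30: 09:00–10:00, 12:30–13:00.
Total common minutes: 60 + 30 = 90.

90 minutes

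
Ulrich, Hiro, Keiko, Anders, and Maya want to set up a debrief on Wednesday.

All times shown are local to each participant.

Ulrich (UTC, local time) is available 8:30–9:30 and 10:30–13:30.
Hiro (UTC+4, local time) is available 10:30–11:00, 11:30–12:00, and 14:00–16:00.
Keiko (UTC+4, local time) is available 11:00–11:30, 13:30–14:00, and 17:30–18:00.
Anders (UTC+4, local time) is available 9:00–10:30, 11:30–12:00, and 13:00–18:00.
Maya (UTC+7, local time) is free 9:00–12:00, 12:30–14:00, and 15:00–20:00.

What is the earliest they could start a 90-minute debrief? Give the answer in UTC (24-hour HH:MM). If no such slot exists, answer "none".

Ulrich → UTC: 08:30–09:30, 10:30–13:30.
Hiro → UTC: 06:30–07:00, 07:30–08:00, 10:00–12:00.
Keiko → UTC: 07:00–07:30, 09:30–10:00, 13:30–14:00.
Anders → UTC: 05:00–06:30, 07:30–08:00, 09:00–14:00.
Maya → UTC: 02:00–05:00, 05:30–07:00, 08:00–13:00.
Ulrich ∩ Hiro: 10:30–12:00.
Ulrich ∩ Hiro ∩ Keiko: (none).
Ulrich ∩ Hiro ∩ Keiko ∩ Anders: (none).
Ulrich ∩ Hiro ∩ Keiko ∩ Anders ∩ Maya: (none).
Windows ≥ 90 min: (none).

none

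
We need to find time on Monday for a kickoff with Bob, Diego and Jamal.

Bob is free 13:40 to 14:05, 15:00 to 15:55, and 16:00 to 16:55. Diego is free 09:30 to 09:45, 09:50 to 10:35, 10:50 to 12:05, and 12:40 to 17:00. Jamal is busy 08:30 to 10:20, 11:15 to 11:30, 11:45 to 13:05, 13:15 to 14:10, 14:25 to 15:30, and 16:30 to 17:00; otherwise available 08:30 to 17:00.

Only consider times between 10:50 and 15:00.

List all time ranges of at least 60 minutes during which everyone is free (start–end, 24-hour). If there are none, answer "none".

none

Jamal free within 08:30–17:00: 10:20–11:15, 11:30–11:45, 13:05–13:15, 14:10–14:25, 15:30–16:30.
Bob ∩ Diego: 13:40–14:05, 15:00–15:55, 16:00–16:55.
Bob ∩ Diego ∩ Jamal: 15:30–15:55, 16:00–16:30.
Restricted to 10:50–15:00: (none).
Windows ≥ 60 min: (none).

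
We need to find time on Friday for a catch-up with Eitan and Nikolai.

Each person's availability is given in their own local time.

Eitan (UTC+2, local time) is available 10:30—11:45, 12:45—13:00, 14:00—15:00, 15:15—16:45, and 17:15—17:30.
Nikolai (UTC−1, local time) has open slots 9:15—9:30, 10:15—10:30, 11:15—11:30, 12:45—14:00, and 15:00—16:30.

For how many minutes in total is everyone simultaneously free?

Eitan → UTC: 08:30–09:45, 10:45–11:00, 12:00–13:00, 13:15–14:45, 15:15–15:30.
Nikolai → UTC: 10:15–10:30, 11:15–11:30, 12:15–12:30, 13:45–15:00, 16:00–17:30.
Eitan ∩ Nikolai: 12:15–12:30, 13:45–14:45.
Total common minutes: 15 + 60 = 75.

75 minutes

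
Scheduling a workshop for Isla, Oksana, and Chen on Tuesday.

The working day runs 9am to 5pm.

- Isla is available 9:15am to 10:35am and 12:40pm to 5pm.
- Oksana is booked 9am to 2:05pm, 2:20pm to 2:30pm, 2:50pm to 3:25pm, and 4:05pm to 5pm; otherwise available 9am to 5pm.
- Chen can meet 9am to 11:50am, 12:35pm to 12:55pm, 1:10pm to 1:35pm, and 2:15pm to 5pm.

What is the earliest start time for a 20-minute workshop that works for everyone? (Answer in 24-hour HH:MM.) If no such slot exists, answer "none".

Oksana free within 09:00–17:00: 14:05–14:20, 14:30–14:50, 15:25–16:05.
Isla ∩ Oksana: 14:05–14:20, 14:30–14:50, 15:25–16:05.
Isla ∩ Oksana ∩ Chen: 14:15–14:20, 14:30–14:50, 15:25–16:05.
Windows ≥ 20 min: 14:30–14:50, 15:25–16:05.
Earliest such window starts at 14:30.

14:30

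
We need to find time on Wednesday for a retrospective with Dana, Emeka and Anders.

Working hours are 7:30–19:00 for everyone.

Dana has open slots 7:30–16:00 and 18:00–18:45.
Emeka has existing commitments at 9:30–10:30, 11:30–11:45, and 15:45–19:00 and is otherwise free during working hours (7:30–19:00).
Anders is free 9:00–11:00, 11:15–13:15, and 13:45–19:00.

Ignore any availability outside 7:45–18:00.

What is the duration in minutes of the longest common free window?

120 minutes

Emeka free within 07:30–19:00: 07:30–09:30, 10:30–11:30, 11:45–15:45.
Dana ∩ Emeka: 07:30–09:30, 10:30–11:30, 11:45–15:45.
Dana ∩ Emeka ∩ Anders: 09:00–09:30, 10:30–11:00, 11:15–11:30, 11:45–13:15, 13:45–15:45.
Restricted to 07:45–18:00: 09:00–09:30, 10:30–11:00, 11:15–11:30, 11:45–13:15, 13:45–15:45.
Common window lengths: 30, 30, 15, 90, 120 min; longest is 120.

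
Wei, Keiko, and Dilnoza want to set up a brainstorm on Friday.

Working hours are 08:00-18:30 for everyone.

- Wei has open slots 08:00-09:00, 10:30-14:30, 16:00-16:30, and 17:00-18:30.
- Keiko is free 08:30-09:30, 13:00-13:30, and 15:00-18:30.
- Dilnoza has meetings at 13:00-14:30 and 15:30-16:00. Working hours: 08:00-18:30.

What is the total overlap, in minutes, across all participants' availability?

Dilnoza free within 08:00–18:30: 08:00–13:00, 14:30–15:30, 16:00–18:30.
Wei ∩ Keiko: 08:30–09:00, 13:00–13:30, 16:00–16:30, 17:00–18:30.
Wei ∩ Keiko ∩ Dilnoza: 08:30–09:00, 16:00–16:30, 17:00–18:30.
Total common minutes: 30 + 30 + 90 = 150.

150 minutes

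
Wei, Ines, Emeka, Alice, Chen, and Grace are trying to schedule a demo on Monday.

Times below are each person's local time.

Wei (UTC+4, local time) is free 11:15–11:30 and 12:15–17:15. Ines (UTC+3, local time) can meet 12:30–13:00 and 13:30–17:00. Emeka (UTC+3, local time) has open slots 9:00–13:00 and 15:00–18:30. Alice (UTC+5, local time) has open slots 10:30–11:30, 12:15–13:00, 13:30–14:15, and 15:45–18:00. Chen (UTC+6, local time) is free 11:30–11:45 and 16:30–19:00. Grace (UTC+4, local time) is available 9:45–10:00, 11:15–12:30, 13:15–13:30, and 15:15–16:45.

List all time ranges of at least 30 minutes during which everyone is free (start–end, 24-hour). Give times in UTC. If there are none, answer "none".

12:00–12:45

Wei → UTC: 07:15–07:30, 08:15–13:15.
Ines → UTC: 09:30–10:00, 10:30–14:00.
Emeka → UTC: 06:00–10:00, 12:00–15:30.
Alice → UTC: 05:30–06:30, 07:15–08:00, 08:30–09:15, 10:45–13:00.
Chen → UTC: 05:30–05:45, 10:30–13:00.
Grace → UTC: 05:45–06:00, 07:15–08:30, 09:15–09:30, 11:15–12:45.
Wei ∩ Ines: 09:30–10:00, 10:30–13:15.
Wei ∩ Ines ∩ Emeka: 09:30–10:00, 12:00–13:15.
Wei ∩ Ines ∩ Emeka ∩ Alice: 12:00–13:00.
Wei ∩ Ines ∩ Emeka ∩ Alice ∩ Chen: 12:00–13:00.
Wei ∩ Ines ∩ Emeka ∩ Alice ∩ Chen ∩ Grace: 12:00–12:45.
Windows ≥ 30 min: 12:00–12:45.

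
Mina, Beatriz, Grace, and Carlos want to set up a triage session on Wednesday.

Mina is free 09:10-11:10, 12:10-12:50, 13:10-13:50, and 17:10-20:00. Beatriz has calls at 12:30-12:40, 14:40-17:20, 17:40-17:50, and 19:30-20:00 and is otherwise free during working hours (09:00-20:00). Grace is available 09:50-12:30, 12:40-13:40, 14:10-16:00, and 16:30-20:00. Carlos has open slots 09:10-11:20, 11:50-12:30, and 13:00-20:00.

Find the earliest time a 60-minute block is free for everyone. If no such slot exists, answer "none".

09:50

Beatriz free within 09:00–20:00: 09:00–12:30, 12:40–14:40, 17:20–17:40, 17:50–19:30.
Mina ∩ Beatriz: 09:10–11:10, 12:10–12:30, 12:40–12:50, 13:10–13:50, 17:20–17:40, 17:50–19:30.
Mina ∩ Beatriz ∩ Grace: 09:50–11:10, 12:10–12:30, 12:40–12:50, 13:10–13:40, 17:20–17:40, 17:50–19:30.
Mina ∩ Beatriz ∩ Grace ∩ Carlos: 09:50–11:10, 12:10–12:30, 13:10–13:40, 17:20–17:40, 17:50–19:30.
Windows ≥ 60 min: 09:50–11:10, 17:50–19:30.
Earliest such window starts at 09:50.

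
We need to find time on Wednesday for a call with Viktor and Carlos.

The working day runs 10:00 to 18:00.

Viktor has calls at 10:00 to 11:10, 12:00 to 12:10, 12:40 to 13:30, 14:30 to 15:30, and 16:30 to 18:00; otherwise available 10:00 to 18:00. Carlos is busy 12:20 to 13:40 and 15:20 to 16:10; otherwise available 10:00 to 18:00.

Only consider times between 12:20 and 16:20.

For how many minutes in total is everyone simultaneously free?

60 minutes

Viktor free within 10:00–18:00: 11:10–12:00, 12:10–12:40, 13:30–14:30, 15:30–16:30.
Carlos free within 10:00–18:00: 10:00–12:20, 13:40–15:20, 16:10–18:00.
Viktor ∩ Carlos: 11:10–12:00, 12:10–12:20, 13:40–14:30, 16:10–16:30.
Restricted to 12:20–16:20: 13:40–14:30, 16:10–16:20.
Total common minutes: 50 + 10 = 60.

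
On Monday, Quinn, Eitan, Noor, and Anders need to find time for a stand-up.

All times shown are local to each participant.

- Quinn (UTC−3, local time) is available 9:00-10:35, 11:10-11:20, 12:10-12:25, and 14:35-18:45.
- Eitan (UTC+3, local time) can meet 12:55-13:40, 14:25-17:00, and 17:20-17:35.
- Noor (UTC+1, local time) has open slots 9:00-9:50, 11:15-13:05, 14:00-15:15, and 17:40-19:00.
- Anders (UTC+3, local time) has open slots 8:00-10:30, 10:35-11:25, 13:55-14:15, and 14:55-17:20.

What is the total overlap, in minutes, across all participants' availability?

40 minutes

Quinn → UTC: 12:00–13:35, 14:10–14:20, 15:10–15:25, 17:35–21:45.
Eitan → UTC: 09:55–10:40, 11:25–14:00, 14:20–14:35.
Noor → UTC: 08:00–08:50, 10:15–12:05, 13:00–14:15, 16:40–18:00.
Anders → UTC: 05:00–07:30, 07:35–08:25, 10:55–11:15, 11:55–14:20.
Quinn ∩ Eitan: 12:00–13:35.
Quinn ∩ Eitan ∩ Noor: 12:00–12:05, 13:00–13:35.
Quinn ∩ Eitan ∩ Noor ∩ Anders: 12:00–12:05, 13:00–13:35.
Total common minutes: 5 + 35 = 40.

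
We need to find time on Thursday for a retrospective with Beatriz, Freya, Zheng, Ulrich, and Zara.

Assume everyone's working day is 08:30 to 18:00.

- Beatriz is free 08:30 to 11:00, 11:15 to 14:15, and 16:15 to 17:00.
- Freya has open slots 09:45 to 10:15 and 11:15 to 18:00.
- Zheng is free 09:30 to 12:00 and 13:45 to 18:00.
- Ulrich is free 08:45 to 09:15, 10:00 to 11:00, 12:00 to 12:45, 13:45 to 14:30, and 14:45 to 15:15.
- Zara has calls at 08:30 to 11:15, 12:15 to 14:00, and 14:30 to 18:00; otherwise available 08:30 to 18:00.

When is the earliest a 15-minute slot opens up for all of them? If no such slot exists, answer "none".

Zara free within 08:30–18:00: 11:15–12:15, 14:00–14:30.
Beatriz ∩ Freya: 09:45–10:15, 11:15–14:15, 16:15–17:00.
Beatriz ∩ Freya ∩ Zheng: 09:45–10:15, 11:15–12:00, 13:45–14:15, 16:15–17:00.
Beatriz ∩ Freya ∩ Zheng ∩ Ulrich: 10:00–10:15, 13:45–14:15.
Beatriz ∩ Freya ∩ Zheng ∩ Ulrich ∩ Zara: 14:00–14:15.
Windows ≥ 15 min: 14:00–14:15.
Earliest such window starts at 14:00.

14:00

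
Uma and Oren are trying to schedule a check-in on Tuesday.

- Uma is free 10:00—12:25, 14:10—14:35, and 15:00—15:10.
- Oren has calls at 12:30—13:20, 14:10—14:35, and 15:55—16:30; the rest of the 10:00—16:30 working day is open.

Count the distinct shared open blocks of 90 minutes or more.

1

Oren free within 10:00–16:30: 10:00–12:30, 13:20–14:10, 14:35–15:55.
Uma ∩ Oren: 10:00–12:25, 15:00–15:10.
Windows ≥ 90 min: 10:00–12:25.
That's 1 window.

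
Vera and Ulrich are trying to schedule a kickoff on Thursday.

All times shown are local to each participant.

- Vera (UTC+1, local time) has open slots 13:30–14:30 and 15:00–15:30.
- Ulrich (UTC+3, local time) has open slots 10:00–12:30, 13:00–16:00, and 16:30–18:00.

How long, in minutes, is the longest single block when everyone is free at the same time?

30 minutes

Vera → UTC: 12:30–13:30, 14:00–14:30.
Ulrich → UTC: 07:00–09:30, 10:00–13:00, 13:30–15:00.
Vera ∩ Ulrich: 12:30–13:00, 14:00–14:30.
Common window lengths: 30, 30 min; longest is 30.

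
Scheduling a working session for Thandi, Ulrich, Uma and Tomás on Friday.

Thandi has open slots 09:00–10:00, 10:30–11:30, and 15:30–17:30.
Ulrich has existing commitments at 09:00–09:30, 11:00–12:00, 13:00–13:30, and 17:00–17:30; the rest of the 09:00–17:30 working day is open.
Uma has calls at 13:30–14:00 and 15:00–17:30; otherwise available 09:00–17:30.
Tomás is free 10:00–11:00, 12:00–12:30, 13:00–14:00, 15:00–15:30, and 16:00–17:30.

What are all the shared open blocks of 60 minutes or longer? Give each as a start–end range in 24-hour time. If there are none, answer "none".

none

Ulrich free within 09:00–17:30: 09:30–11:00, 12:00–13:00, 13:30–17:00.
Uma free within 09:00–17:30: 09:00–13:30, 14:00–15:00.
Thandi ∩ Ulrich: 09:30–10:00, 10:30–11:00, 15:30–17:00.
Thandi ∩ Ulrich ∩ Uma: 09:30–10:00, 10:30–11:00.
Thandi ∩ Ulrich ∩ Uma ∩ Tomás: 10:30–11:00.
Windows ≥ 60 min: (none).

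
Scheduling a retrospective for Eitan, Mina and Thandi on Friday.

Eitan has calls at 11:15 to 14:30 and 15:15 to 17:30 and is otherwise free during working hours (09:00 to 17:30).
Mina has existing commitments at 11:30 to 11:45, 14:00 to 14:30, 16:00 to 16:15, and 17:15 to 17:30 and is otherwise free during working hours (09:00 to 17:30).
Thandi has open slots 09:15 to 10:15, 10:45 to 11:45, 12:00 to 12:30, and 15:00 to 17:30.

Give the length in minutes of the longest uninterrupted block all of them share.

60 minutes

Eitan free within 09:00–17:30: 09:00–11:15, 14:30–15:15.
Mina free within 09:00–17:30: 09:00–11:30, 11:45–14:00, 14:30–16:00, 16:15–17:15.
Eitan ∩ Mina: 09:00–11:15, 14:30–15:15.
Eitan ∩ Mina ∩ Thandi: 09:15–10:15, 10:45–11:15, 15:00–15:15.
Common window lengths: 60, 30, 15 min; longest is 60.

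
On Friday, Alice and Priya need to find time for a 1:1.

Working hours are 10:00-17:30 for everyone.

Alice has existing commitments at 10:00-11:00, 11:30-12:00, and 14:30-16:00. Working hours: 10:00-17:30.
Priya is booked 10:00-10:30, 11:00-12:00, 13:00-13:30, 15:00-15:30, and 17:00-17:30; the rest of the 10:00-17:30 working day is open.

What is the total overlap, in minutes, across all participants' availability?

Alice free within 10:00–17:30: 11:00–11:30, 12:00–14:30, 16:00–17:30.
Priya free within 10:00–17:30: 10:30–11:00, 12:00–13:00, 13:30–15:00, 15:30–17:00.
Alice ∩ Priya: 12:00–13:00, 13:30–14:30, 16:00–17:00.
Total common minutes: 60 + 60 + 60 = 180.

180 minutes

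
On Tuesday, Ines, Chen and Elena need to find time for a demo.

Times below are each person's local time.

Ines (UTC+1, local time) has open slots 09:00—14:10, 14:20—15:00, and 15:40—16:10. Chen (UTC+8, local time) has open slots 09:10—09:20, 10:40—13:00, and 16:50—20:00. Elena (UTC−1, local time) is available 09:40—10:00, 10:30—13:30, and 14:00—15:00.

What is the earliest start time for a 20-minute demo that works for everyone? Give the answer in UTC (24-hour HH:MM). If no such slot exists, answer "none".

10:40

Ines → UTC: 08:00–13:10, 13:20–14:00, 14:40–15:10.
Chen → UTC: 01:10–01:20, 02:40–05:00, 08:50–12:00.
Elena → UTC: 10:40–11:00, 11:30–14:30, 15:00–16:00.
Ines ∩ Chen: 08:50–12:00.
Ines ∩ Chen ∩ Elena: 10:40–11:00, 11:30–12:00.
Windows ≥ 20 min: 10:40–11:00, 11:30–12:00.
Earliest such window starts at 10:40.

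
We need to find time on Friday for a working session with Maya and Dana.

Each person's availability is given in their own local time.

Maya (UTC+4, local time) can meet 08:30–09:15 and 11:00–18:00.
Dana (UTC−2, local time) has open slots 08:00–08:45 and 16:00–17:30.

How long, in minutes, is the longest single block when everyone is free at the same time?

45 minutes

Maya → UTC: 04:30–05:15, 07:00–14:00.
Dana → UTC: 10:00–10:45, 18:00–19:30.
Maya ∩ Dana: 10:00–10:45.
Single common window of 45 minutes.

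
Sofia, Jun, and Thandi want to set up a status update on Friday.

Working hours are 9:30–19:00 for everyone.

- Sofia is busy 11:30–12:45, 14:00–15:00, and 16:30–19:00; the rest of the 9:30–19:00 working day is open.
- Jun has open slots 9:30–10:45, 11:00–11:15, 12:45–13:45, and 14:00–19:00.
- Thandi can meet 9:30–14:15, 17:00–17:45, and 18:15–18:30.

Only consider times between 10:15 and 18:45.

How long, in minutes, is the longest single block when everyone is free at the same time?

Sofia free within 09:30–19:00: 09:30–11:30, 12:45–14:00, 15:00–16:30.
Sofia ∩ Jun: 09:30–10:45, 11:00–11:15, 12:45–13:45, 15:00–16:30.
Sofia ∩ Jun ∩ Thandi: 09:30–10:45, 11:00–11:15, 12:45–13:45.
Restricted to 10:15–18:45: 10:15–10:45, 11:00–11:15, 12:45–13:45.
Common window lengths: 30, 15, 60 min; longest is 60.

60 minutes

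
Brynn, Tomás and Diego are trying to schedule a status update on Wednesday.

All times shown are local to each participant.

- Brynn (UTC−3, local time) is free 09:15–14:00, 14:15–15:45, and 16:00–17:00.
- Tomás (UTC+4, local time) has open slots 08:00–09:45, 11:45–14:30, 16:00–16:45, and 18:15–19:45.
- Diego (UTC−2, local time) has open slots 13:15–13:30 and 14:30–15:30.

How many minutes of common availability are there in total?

15 minutes

Brynn → UTC: 12:15–17:00, 17:15–18:45, 19:00–20:00.
Tomás → UTC: 04:00–05:45, 07:45–10:30, 12:00–12:45, 14:15–15:45.
Diego → UTC: 15:15–15:30, 16:30–17:30.
Brynn ∩ Tomás: 12:15–12:45, 14:15–15:45.
Brynn ∩ Tomás ∩ Diego: 15:15–15:30.
Total common minutes: 15.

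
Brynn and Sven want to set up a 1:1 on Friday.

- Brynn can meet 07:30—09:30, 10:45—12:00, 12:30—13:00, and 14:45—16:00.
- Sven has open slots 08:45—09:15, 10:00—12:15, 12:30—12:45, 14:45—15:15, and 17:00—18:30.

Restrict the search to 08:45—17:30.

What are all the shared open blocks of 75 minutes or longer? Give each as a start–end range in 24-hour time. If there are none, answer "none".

10:45–12:00

Brynn ∩ Sven: 08:45–09:15, 10:45–12:00, 12:30–12:45, 14:45–15:15.
Restricted to 08:45–17:30: 08:45–09:15, 10:45–12:00, 12:30–12:45, 14:45–15:15.
Windows ≥ 75 min: 10:45–12:00.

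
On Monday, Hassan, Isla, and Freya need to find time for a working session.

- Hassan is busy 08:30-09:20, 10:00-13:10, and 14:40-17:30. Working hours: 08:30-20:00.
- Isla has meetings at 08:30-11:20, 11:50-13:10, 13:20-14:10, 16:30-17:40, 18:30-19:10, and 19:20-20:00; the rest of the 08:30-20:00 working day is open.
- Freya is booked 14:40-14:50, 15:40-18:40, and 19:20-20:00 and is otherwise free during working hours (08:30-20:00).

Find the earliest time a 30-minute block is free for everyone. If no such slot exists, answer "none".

14:10

Hassan free within 08:30–20:00: 09:20–10:00, 13:10–14:40, 17:30–20:00.
Isla free within 08:30–20:00: 11:20–11:50, 13:10–13:20, 14:10–16:30, 17:40–18:30, 19:10–19:20.
Freya free within 08:30–20:00: 08:30–14:40, 14:50–15:40, 18:40–19:20.
Hassan ∩ Isla: 13:10–13:20, 14:10–14:40, 17:40–18:30, 19:10–19:20.
Hassan ∩ Isla ∩ Freya: 13:10–13:20, 14:10–14:40, 19:10–19:20.
Windows ≥ 30 min: 14:10–14:40.
Earliest such window starts at 14:10.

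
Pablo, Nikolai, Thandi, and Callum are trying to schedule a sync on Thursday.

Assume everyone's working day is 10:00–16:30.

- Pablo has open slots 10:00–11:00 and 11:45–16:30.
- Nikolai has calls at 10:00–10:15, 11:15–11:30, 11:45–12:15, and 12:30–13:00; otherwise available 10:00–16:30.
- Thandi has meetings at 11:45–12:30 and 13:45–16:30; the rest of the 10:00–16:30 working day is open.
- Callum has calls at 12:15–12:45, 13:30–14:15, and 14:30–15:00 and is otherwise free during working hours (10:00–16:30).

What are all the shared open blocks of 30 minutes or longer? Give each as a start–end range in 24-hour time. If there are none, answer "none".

10:15–11:00, 13:00–13:30

Nikolai free within 10:00–16:30: 10:15–11:15, 11:30–11:45, 12:15–12:30, 13:00–16:30.
Thandi free within 10:00–16:30: 10:00–11:45, 12:30–13:45.
Callum free within 10:00–16:30: 10:00–12:15, 12:45–13:30, 14:15–14:30, 15:00–16:30.
Pablo ∩ Nikolai: 10:15–11:00, 12:15–12:30, 13:00–16:30.
Pablo ∩ Nikolai ∩ Thandi: 10:15–11:00, 13:00–13:45.
Pablo ∩ Nikolai ∩ Thandi ∩ Callum: 10:15–11:00, 13:00–13:30.
Windows ≥ 30 min: 10:15–11:00, 13:00–13:30.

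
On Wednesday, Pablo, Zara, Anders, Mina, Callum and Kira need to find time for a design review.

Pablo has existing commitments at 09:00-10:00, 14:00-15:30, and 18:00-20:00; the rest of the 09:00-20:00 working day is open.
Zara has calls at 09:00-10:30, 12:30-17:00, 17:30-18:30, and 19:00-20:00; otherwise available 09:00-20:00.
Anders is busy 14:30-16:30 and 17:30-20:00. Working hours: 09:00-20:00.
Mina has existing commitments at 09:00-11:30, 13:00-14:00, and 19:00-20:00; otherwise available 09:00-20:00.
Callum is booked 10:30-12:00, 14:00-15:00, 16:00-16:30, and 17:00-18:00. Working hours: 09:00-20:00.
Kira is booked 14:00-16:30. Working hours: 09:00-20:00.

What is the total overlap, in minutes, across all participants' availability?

Pablo free within 09:00–20:00: 10:00–14:00, 15:30–18:00.
Zara free within 09:00–20:00: 10:30–12:30, 17:00–17:30, 18:30–19:00.
Anders free within 09:00–20:00: 09:00–14:30, 16:30–17:30.
Mina free within 09:00–20:00: 11:30–13:00, 14:00–19:00.
Callum free within 09:00–20:00: 09:00–10:30, 12:00–14:00, 15:00–16:00, 16:30–17:00, 18:00–20:00.
Kira free within 09:00–20:00: 09:00–14:00, 16:30–20:00.
Pablo ∩ Zara: 10:30–12:30, 17:00–17:30.
Pablo ∩ Zara ∩ Anders: 10:30–12:30, 17:00–17:30.
Pablo ∩ Zara ∩ Anders ∩ Mina: 11:30–12:30, 17:00–17:30.
Pablo ∩ Zara ∩ Anders ∩ Mina ∩ Callum: 12:00–12:30.
Pablo ∩ Zara ∩ Anders ∩ Mina ∩ Callum ∩ Kira: 12:00–12:30.
Total common minutes: 30.

30 minutes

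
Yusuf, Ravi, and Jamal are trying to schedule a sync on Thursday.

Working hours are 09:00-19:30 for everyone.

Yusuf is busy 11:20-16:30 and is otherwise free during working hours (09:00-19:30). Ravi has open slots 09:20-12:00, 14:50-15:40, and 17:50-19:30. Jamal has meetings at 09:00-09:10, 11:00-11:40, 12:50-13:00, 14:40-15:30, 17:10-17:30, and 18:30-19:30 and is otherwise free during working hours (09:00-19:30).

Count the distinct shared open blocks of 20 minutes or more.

Yusuf free within 09:00–19:30: 09:00–11:20, 16:30–19:30.
Jamal free within 09:00–19:30: 09:10–11:00, 11:40–12:50, 13:00–14:40, 15:30–17:10, 17:30–18:30.
Yusuf ∩ Ravi: 09:20–11:20, 17:50–19:30.
Yusuf ∩ Ravi ∩ Jamal: 09:20–11:00, 17:50–18:30.
Windows ≥ 20 min: 09:20–11:00, 17:50–18:30.
That's 2 windows.

2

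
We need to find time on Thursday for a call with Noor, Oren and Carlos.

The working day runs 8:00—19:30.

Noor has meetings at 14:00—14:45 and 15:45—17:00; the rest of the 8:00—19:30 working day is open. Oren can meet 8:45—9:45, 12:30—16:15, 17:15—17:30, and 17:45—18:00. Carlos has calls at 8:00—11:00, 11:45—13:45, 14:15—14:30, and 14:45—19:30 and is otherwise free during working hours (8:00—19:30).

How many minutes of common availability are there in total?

15 minutes

Noor free within 08:00–19:30: 08:00–14:00, 14:45–15:45, 17:00–19:30.
Carlos free within 08:00–19:30: 11:00–11:45, 13:45–14:15, 14:30–14:45.
Noor ∩ Oren: 08:45–09:45, 12:30–14:00, 14:45–15:45, 17:15–17:30, 17:45–18:00.
Noor ∩ Oren ∩ Carlos: 13:45–14:00.
Total common minutes: 15.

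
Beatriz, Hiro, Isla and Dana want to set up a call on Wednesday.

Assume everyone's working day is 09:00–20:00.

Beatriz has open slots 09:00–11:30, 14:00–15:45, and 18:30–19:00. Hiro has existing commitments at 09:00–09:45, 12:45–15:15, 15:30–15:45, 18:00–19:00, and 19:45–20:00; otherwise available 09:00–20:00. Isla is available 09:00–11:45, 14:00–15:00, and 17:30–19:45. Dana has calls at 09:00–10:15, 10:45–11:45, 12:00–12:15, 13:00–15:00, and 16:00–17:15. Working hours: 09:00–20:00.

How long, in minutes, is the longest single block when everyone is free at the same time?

30 minutes

Hiro free within 09:00–20:00: 09:45–12:45, 15:15–15:30, 15:45–18:00, 19:00–19:45.
Dana free within 09:00–20:00: 10:15–10:45, 11:45–12:00, 12:15–13:00, 15:00–16:00, 17:15–20:00.
Beatriz ∩ Hiro: 09:45–11:30, 15:15–15:30.
Beatriz ∩ Hiro ∩ Isla: 09:45–11:30.
Beatriz ∩ Hiro ∩ Isla ∩ Dana: 10:15–10:45.
Single common window of 30 minutes.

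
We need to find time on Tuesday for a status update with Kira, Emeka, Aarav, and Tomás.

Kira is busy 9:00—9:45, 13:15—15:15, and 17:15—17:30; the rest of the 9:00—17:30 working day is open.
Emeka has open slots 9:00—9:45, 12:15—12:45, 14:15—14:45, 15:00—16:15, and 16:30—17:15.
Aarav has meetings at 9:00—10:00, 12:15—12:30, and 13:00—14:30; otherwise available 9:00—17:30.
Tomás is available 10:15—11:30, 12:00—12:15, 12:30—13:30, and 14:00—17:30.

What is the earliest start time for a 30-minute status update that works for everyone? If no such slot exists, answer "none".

15:15

Kira free within 09:00–17:30: 09:45–13:15, 15:15–17:15.
Aarav free within 09:00–17:30: 10:00–12:15, 12:30–13:00, 14:30–17:30.
Kira ∩ Emeka: 12:15–12:45, 15:15–16:15, 16:30–17:15.
Kira ∩ Emeka ∩ Aarav: 12:30–12:45, 15:15–16:15, 16:30–17:15.
Kira ∩ Emeka ∩ Aarav ∩ Tomás: 12:30–12:45, 15:15–16:15, 16:30–17:15.
Windows ≥ 30 min: 15:15–16:15, 16:30–17:15.
Earliest such window starts at 15:15.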